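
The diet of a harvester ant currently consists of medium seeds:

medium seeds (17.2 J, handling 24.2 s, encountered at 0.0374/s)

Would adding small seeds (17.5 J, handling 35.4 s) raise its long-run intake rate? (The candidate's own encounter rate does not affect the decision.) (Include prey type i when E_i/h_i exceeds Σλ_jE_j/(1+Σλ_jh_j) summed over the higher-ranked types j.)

Yes

On medium seeds alone, R = ΣλE/(1+Σλh) = 0.6433/1.905 = 0.3377 J/s.
Profitability of small seeds: 17.5/35.4 = 0.4944 J/s.
Since 0.4944 > R, including small seeds increases the long-run rate.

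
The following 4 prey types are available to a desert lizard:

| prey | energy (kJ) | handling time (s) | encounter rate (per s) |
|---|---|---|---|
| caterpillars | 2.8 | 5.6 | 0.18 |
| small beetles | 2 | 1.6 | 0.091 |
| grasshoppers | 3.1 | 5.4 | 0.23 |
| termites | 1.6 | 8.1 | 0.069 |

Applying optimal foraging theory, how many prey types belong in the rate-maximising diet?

3

E/h in descending order: small beetles 1.25, grasshoppers 0.574, caterpillars 0.5, termites 0.198 kJ/s. The optimal diet is the largest prefix of this list for which every included type satisfies E_i/h_i > R on the types above it.
Rate on top 1: 0.1589. grasshoppers: 0.574 > 0.1589 → include.
Rate on top 2: 0.3749. caterpillars: 0.5 > 0.3749 → include.
Rate on top 3: 0.412. termites: 0.198 < 0.412 → exclude; stop.
Optimal diet: small beetles, grasshoppers, caterpillars — 3 of 4 types.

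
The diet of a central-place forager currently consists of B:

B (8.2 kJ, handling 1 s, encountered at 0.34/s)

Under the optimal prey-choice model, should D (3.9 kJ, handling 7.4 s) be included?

Current rate: (0.34×8.2)/(1 + 0.34×1) = 2.081 kJ/s.
D: E/h = 3.9/7.4 = 0.527 kJ/s.
Since 0.527 < R, time spent handling D is better spent searching.

No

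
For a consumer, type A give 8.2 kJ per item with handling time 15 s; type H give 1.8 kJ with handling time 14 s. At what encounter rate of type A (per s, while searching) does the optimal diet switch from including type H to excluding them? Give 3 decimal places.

At the threshold, the rate on type A alone equals the profitability of type H: λ·8.2/(1 + λ·15) = 1.8/14 = 0.1286.
Rearranging, λ(8.2 − 0.1286×15) = 0.1286, so λ = 0.1286/6.271 = 0.0205 per s.

0.021 per s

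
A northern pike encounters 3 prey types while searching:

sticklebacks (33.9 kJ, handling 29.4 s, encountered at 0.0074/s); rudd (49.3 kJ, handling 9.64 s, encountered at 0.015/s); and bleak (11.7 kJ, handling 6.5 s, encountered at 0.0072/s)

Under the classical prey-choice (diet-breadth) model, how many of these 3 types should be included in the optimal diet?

3

E/h in descending order: rudd 5.11, bleak 1.8, sticklebacks 1.15 kJ/s. The optimal diet is the largest prefix of this list for which every included type satisfies E_i/h_i > R on the types above it.
Rate on top 1: 0.6461. bleak: 1.8 > 0.6461 → include.
Rate on top 2: 0.6914. sticklebacks: 1.15 > 0.6914 → include.
Optimal diet: rudd, bleak, sticklebacks — 3 of 3 types.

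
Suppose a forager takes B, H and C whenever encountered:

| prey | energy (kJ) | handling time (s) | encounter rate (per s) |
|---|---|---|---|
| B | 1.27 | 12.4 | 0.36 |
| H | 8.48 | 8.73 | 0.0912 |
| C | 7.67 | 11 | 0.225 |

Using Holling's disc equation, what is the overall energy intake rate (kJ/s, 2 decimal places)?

0.34 kJ/s

Energy encountered per unit search time: 0.36×1.27 + 0.0912×8.48 + 0.225×7.67 = 2.956 kJ/s.
Handling time per unit search time: 0.36×12.4 + 0.0912×8.73 + 0.225×11 = 7.735.
Rate = 2.956/(1 + 7.735) = 0.3384 kJ/s.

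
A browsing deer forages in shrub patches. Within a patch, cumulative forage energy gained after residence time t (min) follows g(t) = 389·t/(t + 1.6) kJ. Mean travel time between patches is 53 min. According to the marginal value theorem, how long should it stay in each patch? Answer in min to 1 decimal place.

9.2 min

Optimal t* satisfies g'(t*) = g(t*)/(T + t*).
g'(t) = 389·1.6/(t + 1.6)². Setting 389·1.6/(t+1.6)² = 389t/[(t+1.6)(53+t)] gives 1.6(53+t) = t(t+1.6), so t² = 1.6×53 = 84.8.
t* = √84.8 = 9.209 min.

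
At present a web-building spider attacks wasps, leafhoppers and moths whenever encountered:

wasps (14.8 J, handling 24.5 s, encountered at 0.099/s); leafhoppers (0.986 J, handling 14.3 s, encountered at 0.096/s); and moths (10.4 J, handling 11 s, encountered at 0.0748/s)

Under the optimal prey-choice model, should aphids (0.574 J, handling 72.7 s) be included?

No

On wasps, leafhoppers and moths alone, R = ΣλE/(1+Σλh) = 2.338/5.621 = 0.4159 J/s.
Profitability of aphids: 0.574/72.7 = 0.007895 J/s.
0.007895 < 0.4159, so adding aphids would lower the average — exclude it.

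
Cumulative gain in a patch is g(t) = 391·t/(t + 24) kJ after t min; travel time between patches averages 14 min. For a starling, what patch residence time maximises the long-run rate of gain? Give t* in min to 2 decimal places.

18.33 min

Maximise g(t)/(T+t): set derivative to zero → g'(t)(T+t) = g(t).
g'(t) = 391·24/(t + 24)². Setting 391·24/(t+24)² = 391t/[(t+24)(14+t)] gives 24(14+t) = t(t+24), so t² = 24×14 = 336.
t* = √336 = 18.33 min.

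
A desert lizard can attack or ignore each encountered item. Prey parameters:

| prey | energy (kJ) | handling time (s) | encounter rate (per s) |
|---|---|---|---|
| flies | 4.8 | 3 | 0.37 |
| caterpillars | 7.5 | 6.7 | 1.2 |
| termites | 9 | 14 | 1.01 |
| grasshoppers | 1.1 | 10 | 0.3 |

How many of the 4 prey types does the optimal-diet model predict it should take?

E/h in descending order: flies 1.6, caterpillars 1.12, termites 0.643, grasshoppers 0.11 kJ/s. The optimal diet is the largest prefix of this list for which every included type satisfies E_i/h_i > R on the types above it.
Rate on top 1: 0.8417. caterpillars: 1.12 > 0.8417 → include.
Rate on top 2: 1.062. termites: 0.643 < 1.062 → exclude; stop.
Optimal diet: flies, caterpillars — 2 of 4 types.

2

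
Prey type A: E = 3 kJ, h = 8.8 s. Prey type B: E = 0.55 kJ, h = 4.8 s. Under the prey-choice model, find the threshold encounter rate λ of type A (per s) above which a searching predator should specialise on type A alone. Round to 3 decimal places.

The zero-one rule: include type B iff E₂/h₂ > λE₁/(1+λh₁). Equality gives the switch point.
λE₁h₂ = E₂ + λE₂h₁ ⇒ λ = E₂/(E₁h₂ − E₂h₁) = 0.55/(14.4 − 4.84) = 0.05753 per s.

0.058 per s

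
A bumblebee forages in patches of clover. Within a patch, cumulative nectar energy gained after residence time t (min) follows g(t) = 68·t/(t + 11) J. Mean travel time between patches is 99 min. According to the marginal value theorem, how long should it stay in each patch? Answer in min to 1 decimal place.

33.0 min

Optimal t* satisfies g'(t*) = g(t*)/(T + t*).
g'(t) = 68·11/(t + 11)². Setting 68·11/(t+11)² = 68t/[(t+11)(99+t)] gives 11(99+t) = t(t+11), so t² = 11×99 = 1089.
t* = √1089 = 33 min.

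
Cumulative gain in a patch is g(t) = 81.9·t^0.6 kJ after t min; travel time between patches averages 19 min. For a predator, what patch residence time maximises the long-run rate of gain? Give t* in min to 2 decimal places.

By the marginal value theorem, leave when the instantaneous gain rate g'(t) equals the habitat-wide average g(t)/(T + t).
g'(t) = 0.6·81.9·t^-0.4. Setting 0.6·81.9·t^-0.4 = 81.9·t^0.6/(19+t) gives 0.6(19+t) = t, so 0.40·t = 0.6×19.
t* = 0.6×19/0.40 = 28.5 min.

28.50 min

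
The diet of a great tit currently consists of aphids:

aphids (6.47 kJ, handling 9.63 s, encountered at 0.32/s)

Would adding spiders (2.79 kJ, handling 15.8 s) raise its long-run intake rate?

No

Current rate: (0.32×6.47)/(1 + 0.32×9.63) = 0.5073 kJ/s.
spiders: E/h = 2.79/15.8 = 0.1766 kJ/s.
Since 0.1766 < R, time spent handling spiders is better spent searching.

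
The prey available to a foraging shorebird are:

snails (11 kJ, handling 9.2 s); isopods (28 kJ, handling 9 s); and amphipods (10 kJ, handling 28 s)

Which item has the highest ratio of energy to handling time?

isopods

Profitability E/h (kJ/s): snails = 11/9.2 = 1.2, isopods = 28/9 = 3.11, amphipods = 10/28 = 0.357.
Ranked: isopods > snails > amphipods.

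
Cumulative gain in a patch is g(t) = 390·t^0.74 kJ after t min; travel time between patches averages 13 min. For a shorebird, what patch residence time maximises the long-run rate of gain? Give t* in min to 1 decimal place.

37.0 min

Optimal t* satisfies g'(t*) = g(t*)/(T + t*).
g'(t) = 0.74·390·t^-0.26. Setting 0.74·390·t^-0.26 = 390·t^0.74/(13+t) gives 0.74(13+t) = t, so 0.26·t = 0.74×13.
t* = 0.74×13/0.26 = 37 min.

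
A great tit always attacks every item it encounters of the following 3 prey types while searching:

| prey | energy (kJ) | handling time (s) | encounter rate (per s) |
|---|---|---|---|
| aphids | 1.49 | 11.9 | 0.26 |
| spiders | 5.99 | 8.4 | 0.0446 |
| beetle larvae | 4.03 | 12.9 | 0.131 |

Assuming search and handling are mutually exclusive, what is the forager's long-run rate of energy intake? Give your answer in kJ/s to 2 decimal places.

0.19 kJ/s

R = (0.26×1.49 + 0.0446×5.99 + 0.131×4.03) / (1 + 0.26×11.9 + 0.0446×8.4 + 0.131×12.9) = 1.182/6.159 = 0.192 kJ/s.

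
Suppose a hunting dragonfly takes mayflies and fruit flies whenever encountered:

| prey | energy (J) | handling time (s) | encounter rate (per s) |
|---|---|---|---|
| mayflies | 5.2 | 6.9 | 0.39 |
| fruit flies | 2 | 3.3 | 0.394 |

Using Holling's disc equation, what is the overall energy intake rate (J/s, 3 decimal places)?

0.564 J/s

R = (0.39×5.2 + 0.394×2) / (1 + 0.39×6.9 + 0.394×3.3) = 2.816/4.991 = 0.5642 J/s.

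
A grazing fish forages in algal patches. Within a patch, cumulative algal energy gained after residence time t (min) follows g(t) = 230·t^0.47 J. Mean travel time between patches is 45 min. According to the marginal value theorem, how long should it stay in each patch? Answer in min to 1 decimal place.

39.9 min

Optimal t* satisfies g'(t*) = g(t*)/(T + t*).
g'(t) = 0.47·230·t^-0.53. Setting 0.47·230·t^-0.53 = 230·t^0.47/(45+t) gives 0.47(45+t) = t, so 0.53·t = 0.47×45.
t* = 0.47×45/0.53 = 39.91 min.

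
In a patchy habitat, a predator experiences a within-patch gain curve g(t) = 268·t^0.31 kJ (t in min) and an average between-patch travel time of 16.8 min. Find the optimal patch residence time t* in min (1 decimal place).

7.5 min

Optimal t* satisfies g'(t*) = g(t*)/(T + t*).
g'(t) = 0.31·268·t^-0.69. Setting 0.31·268·t^-0.69 = 268·t^0.31/(16.8+t) gives 0.31(16.8+t) = t, so 0.69·t = 0.31×16.8.
t* = 0.31×16.8/0.69 = 7.548 min.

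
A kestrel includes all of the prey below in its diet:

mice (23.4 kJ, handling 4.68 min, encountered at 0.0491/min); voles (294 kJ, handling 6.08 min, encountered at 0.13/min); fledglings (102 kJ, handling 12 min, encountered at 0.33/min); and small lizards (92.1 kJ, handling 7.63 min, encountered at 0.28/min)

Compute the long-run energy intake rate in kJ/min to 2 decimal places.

12.17 kJ/min

R = Σλ_iE_i / (1 + Σλ_ih_i)
Numerator: 0.0491×23.4 + 0.13×294 + 0.33×102 + 0.28×92.1 = 98.82
Denominator: 1 + 0.0491×4.68 + 0.13×6.08 + 0.33×12 + 0.28×7.63 = 8.117
R = 98.82/8.117 = 12.17 kJ/min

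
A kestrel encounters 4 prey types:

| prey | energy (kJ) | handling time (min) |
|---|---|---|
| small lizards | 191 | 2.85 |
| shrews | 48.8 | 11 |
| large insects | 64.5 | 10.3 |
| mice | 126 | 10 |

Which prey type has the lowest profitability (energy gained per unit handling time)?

Profitability E/h (kJ/min): small lizards = 191/2.85 = 67, shrews = 48.8/11 = 4.44, large insects = 64.5/10.3 = 6.26, mice = 126/10 = 12.6.
Ranked: small lizards > mice > large insects > shrews.

shrews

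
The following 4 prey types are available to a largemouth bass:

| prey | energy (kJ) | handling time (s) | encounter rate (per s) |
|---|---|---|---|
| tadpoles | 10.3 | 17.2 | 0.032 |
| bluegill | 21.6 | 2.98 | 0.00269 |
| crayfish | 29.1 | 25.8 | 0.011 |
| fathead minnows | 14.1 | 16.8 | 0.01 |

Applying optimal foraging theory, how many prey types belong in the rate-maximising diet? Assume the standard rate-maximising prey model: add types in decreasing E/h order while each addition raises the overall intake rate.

Profitabilities (E/h, kJ/s): bluegill 7.25, crayfish 1.13, fathead minnows 0.839, tadpoles 0.599. Add prey in this order while the next type's profitability exceeds the intake rate on those already taken.
Rate on top 1: 0.05764. crayfish: 1.13 > 0.05764 → include.
Rate on top 2: 0.2928. fathead minnows: 0.839 > 0.2928 → include.
Rate on top 3: 0.3557. tadpoles: 0.599 > 0.3557 → include.
Optimal diet: bluegill, crayfish, fathead minnows, tadpoles — 4 of 4 types.

4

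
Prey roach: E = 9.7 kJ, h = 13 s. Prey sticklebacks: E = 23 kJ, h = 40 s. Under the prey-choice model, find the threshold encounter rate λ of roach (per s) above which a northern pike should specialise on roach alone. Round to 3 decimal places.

At the threshold, the rate on roach alone equals the profitability of sticklebacks: λ·9.7/(1 + λ·13) = 23/40 = 0.575.
Rearranging, λ(9.7 − 0.575×13) = 0.575, so λ = 0.575/2.225 = 0.2584 per s.

0.258 per s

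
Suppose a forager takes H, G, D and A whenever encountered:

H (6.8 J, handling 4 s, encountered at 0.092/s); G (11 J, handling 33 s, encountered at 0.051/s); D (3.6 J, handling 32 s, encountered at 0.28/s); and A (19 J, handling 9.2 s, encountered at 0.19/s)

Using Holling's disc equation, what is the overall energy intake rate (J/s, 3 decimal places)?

0.422 J/s

Energy encountered per unit search time: 0.092×6.8 + 0.051×11 + 0.28×3.6 + 0.19×19 = 5.805 J/s.
Handling time per unit search time: 0.092×4 + 0.051×33 + 0.28×32 + 0.19×9.2 = 12.76.
Rate = 5.805/(1 + 12.76) = 0.4219 J/s.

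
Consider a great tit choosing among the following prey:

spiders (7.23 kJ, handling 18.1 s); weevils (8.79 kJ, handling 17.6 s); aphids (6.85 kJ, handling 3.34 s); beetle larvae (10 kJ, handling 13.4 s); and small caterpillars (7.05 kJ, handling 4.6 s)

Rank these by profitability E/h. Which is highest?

In descending order of E/h:
aphids: 6.85/3.34 = 2.05 kJ/s
small caterpillars: 7.05/4.6 = 1.53 kJ/s
beetle larvae: 10/13.4 = 0.746 kJ/s
weevils: 8.79/17.6 = 0.499 kJ/s
spiders: 7.23/18.1 = 0.399 kJ/s

aphids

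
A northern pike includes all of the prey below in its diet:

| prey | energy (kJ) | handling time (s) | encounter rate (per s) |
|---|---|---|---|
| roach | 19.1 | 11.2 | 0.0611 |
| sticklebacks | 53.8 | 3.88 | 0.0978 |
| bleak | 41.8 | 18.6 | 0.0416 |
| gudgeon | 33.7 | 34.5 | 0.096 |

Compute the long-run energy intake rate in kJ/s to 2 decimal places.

1.85 kJ/s

R = (0.0611×19.1 + 0.0978×53.8 + 0.0416×41.8 + 0.096×33.7) / (1 + 0.0611×11.2 + 0.0978×3.88 + 0.0416×18.6 + 0.096×34.5) = 11.4/6.15 = 1.854 kJ/s.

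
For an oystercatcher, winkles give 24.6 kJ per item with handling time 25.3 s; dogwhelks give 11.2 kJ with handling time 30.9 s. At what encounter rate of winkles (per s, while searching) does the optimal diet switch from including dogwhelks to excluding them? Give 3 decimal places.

0.023 per s

The zero-one rule: include dogwhelks iff E₂/h₂ > λE₁/(1+λh₁). Equality gives the switch point.
λE₁h₂ = E₂ + λE₂h₁ ⇒ λ = E₂/(E₁h₂ − E₂h₁) = 11.2/(760.1 − 283.4) = 0.02349 per s.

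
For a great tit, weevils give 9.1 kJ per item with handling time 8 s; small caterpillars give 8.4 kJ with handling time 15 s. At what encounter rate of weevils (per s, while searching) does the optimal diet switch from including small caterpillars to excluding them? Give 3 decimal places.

At the threshold, the rate on weevils alone equals the profitability of small caterpillars: λ·9.1/(1 + λ·8) = 8.4/15 = 0.56.
Rearranging, λ(9.1 − 0.56×8) = 0.56, so λ = 0.56/4.62 = 0.1212 per s.

0.121 per s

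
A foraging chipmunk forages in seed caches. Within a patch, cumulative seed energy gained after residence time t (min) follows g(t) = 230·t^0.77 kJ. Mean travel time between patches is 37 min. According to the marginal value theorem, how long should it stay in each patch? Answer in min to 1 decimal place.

123.9 min

Maximise g(t)/(T+t): set derivative to zero → g'(t)(T+t) = g(t).
g'(t) = 0.77·230·t^-0.23. Setting 0.77·230·t^-0.23 = 230·t^0.77/(37+t) gives 0.77(37+t) = t, so 0.23·t = 0.77×37.
t* = 0.77×37/0.23 = 123.9 min.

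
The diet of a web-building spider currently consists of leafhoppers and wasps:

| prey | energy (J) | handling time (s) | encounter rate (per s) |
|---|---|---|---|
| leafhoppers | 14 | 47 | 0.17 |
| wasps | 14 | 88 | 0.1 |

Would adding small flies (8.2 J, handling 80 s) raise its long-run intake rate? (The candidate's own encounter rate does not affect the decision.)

No

Intake rate on the current diet: R = (0.17×14 + 0.1×14) / (1 + 0.17×47 + 0.1×88) = 3.78/17.79 = 0.2125 J/s.
small flies: E/h = 8.2/80 = 0.1025 J/s.
Since 0.1025 < R, time spent handling small flies is better spent searching.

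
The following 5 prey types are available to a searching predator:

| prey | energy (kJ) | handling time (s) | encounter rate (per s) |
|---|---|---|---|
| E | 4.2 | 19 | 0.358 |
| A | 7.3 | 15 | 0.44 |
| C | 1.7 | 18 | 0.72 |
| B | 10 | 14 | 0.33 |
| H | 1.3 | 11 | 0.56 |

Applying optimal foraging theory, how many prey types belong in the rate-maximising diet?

Rank by E/h (kJ/s): B 0.714, A 0.487, E 0.221, H 0.118, C 0.0944. Include each in turn until the next type's E/h falls below the running intake rate.
Rate on top 1: 0.5872. A: 0.487 < 0.5872 → exclude; stop.
Optimal diet: B — 1 of 5 types.

1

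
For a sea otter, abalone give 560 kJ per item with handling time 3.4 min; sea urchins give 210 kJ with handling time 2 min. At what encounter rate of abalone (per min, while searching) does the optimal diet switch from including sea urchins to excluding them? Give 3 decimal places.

0.517 per min

The zero-one rule: include sea urchins iff E₂/h₂ > λE₁/(1+λh₁). Equality gives the switch point.
λE₁h₂ = E₂ + λE₂h₁ ⇒ λ = E₂/(E₁h₂ − E₂h₁) = 210/(1120 − 714) = 0.5172 per min.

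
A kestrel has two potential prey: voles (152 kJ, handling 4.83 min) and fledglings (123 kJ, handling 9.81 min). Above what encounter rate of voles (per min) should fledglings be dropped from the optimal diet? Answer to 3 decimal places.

The zero-one rule: include fledglings iff E₂/h₂ > λE₁/(1+λh₁). Equality gives the switch point.
λE₁h₂ = E₂ + λE₂h₁ ⇒ λ = E₂/(E₁h₂ − E₂h₁) = 123/(1491 − 594.1) = 0.1371 per min.

0.137 per min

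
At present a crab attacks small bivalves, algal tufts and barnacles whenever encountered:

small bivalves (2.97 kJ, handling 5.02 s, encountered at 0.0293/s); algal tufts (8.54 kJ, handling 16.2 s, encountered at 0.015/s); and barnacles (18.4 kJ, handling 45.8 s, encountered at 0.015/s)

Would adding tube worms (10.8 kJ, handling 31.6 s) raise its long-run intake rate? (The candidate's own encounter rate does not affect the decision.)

Yes

On small bivalves, algal tufts and barnacles alone, R = ΣλE/(1+Σλh) = 0.4911/2.077 = 0.2364 kJ/s.
tube worms: E/h = 10.8/31.6 = 0.3418 kJ/s.
0.3418 > 0.2364, so adding tube worms raises the average — include it.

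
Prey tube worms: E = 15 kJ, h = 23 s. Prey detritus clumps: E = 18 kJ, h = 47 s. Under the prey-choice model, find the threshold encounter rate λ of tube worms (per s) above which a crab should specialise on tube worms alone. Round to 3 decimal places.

Drop detritus clumps once their profitability E₂/h₂ falls below the rate achievable on tube worms alone: E₂/h₂ = λE₁/(1 + λh₁).
Solve for λ: λE₁h₂ = E₂(1 + λh₁) → λ(E₁h₂ − E₂h₁) = E₂ → λ = E₂/(E₁h₂ − E₂h₁).
λ = 18/(15×47 − 18×23) = 18/291 = 0.06186 per s.

0.062 per s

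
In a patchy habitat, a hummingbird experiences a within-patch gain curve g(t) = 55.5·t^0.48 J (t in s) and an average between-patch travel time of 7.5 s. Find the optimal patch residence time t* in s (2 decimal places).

6.92 s

Optimal t* satisfies g'(t*) = g(t*)/(T + t*).
g'(t) = 0.48·55.5·t^-0.52. Setting 0.48·55.5·t^-0.52 = 55.5·t^0.48/(7.5+t) gives 0.48(7.5+t) = t, so 0.52·t = 0.48×7.5.
t* = 0.48×7.5/0.52 = 6.923 s.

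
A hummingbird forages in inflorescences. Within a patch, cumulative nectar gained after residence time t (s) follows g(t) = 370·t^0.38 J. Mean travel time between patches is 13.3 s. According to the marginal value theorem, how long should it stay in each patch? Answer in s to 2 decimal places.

Maximise g(t)/(T+t): set derivative to zero → g'(t)(T+t) = g(t).
g'(t) = 0.38·370·t^-0.62. Setting 0.38·370·t^-0.62 = 370·t^0.38/(13.3+t) gives 0.38(13.3+t) = t, so 0.62·t = 0.38×13.3.
t* = 0.38×13.3/0.62 = 8.152 s.

8.15 s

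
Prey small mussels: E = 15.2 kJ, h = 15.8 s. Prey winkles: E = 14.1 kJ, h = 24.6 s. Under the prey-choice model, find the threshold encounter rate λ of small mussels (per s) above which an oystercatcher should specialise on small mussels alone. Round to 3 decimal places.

At the threshold, the rate on small mussels alone equals the profitability of winkles: λ·15.2/(1 + λ·15.8) = 14.1/24.6 = 0.5732.
Rearranging, λ(15.2 − 0.5732×15.8) = 0.5732, so λ = 0.5732/6.144 = 0.09329 per s.

0.093 per s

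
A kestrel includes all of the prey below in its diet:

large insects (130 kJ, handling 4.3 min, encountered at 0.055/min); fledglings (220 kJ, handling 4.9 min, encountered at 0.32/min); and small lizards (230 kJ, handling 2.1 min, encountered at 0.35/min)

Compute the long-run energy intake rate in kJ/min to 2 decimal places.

Energy encountered per unit search time: 0.055×130 + 0.32×220 + 0.35×230 = 158.1 kJ/min.
Handling time per unit search time: 0.055×4.3 + 0.32×4.9 + 0.35×2.1 = 2.539.
Rate = 158.1/(1 + 2.539) = 44.65 kJ/min.

44.65 kJ/min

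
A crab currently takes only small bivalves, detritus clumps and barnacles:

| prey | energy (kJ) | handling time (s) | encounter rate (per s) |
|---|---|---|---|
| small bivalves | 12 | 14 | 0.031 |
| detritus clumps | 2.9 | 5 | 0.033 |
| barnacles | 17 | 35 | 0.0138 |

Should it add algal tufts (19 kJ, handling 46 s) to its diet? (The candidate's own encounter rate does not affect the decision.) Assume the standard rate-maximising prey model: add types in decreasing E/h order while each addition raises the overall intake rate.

Intake rate on the current diet: R = (0.031×12 + 0.033×2.9 + 0.0138×17) / (1 + 0.031×14 + 0.033×5 + 0.0138×35) = 0.7023/2.082 = 0.3373 kJ/s.
Profitability of algal tufts: 19/46 = 0.413 kJ/s.
Since 0.413 > R, including algal tufts increases the long-run rate.

Yes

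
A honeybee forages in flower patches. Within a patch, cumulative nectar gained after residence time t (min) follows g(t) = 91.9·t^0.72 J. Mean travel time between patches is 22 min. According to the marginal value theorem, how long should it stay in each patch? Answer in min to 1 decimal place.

56.6 min

Maximise g(t)/(T+t): set derivative to zero → g'(t)(T+t) = g(t).
g'(t) = 0.72·91.9·t^-0.28. Setting 0.72·91.9·t^-0.28 = 91.9·t^0.72/(22+t) gives 0.72(22+t) = t, so 0.28·t = 0.72×22.
t* = 0.72×22/0.28 = 56.57 min.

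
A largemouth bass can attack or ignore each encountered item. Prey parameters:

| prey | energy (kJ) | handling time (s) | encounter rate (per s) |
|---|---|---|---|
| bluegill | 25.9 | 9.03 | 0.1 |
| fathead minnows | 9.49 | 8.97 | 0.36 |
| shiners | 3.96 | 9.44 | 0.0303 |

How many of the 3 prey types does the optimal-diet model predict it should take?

Rank by E/h (kJ/s): bluegill 2.87, fathead minnows 1.06, shiners 0.419. Include each in turn until the next type's E/h falls below the running intake rate.
Rate on top 1: 1.361. fathead minnows: 1.06 < 1.361 → exclude; stop.
Optimal diet: bluegill — 1 of 3 types.

1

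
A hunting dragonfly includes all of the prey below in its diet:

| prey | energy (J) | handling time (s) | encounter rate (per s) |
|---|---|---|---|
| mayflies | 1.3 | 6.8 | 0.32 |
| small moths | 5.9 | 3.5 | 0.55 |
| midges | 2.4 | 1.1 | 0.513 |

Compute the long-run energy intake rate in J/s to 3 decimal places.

R = (0.32×1.3 + 0.55×5.9 + 0.513×2.4) / (1 + 0.32×6.8 + 0.55×3.5 + 0.513×1.1) = 4.892/5.665 = 0.8635 J/s.

0.864 J/s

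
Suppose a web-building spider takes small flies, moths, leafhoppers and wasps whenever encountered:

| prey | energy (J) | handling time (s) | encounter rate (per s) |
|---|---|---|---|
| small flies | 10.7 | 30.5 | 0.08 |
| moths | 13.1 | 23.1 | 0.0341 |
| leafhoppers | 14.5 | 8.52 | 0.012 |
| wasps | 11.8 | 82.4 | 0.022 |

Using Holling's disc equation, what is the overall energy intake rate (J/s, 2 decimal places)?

R = (0.08×10.7 + 0.0341×13.1 + 0.012×14.5 + 0.022×11.8) / (1 + 0.08×30.5 + 0.0341×23.1 + 0.012×8.52 + 0.022×82.4) = 1.736/6.143 = 0.2827 J/s.

0.28 J/s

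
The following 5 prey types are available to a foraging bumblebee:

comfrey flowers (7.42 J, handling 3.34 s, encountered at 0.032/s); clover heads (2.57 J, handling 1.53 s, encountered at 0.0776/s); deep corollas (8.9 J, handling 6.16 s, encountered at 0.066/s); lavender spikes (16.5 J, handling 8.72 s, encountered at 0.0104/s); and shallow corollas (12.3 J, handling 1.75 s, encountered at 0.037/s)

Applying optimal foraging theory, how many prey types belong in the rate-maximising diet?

E/h in descending order: shallow corollas 7.03, comfrey flowers 2.22, lavender spikes 1.89, clover heads 1.68, deep corollas 1.44 J/s. The optimal diet is the largest prefix of this list for which every included type satisfies E_i/h_i > R on the types above it.
Rate on top 1: 0.4274. comfrey flowers: 2.22 > 0.4274 → include.
Rate on top 2: 0.5911. lavender spikes: 1.89 > 0.5911 → include.
Rate on top 3: 0.6846. clover heads: 1.68 > 0.6846 → include.
Rate on top 4: 0.7701. deep corollas: 1.44 > 0.7701 → include.
Optimal diet: shallow corollas, comfrey flowers, lavender spikes, clover heads, deep corollas — 5 of 5 types.

5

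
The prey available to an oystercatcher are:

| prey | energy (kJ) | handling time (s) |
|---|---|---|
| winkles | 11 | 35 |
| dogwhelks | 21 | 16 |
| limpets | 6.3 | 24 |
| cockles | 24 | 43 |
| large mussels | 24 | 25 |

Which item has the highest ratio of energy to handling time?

Profitability E/h (kJ/s): winkles = 11/35 = 0.314, dogwhelks = 21/16 = 1.31, limpets = 6.3/24 = 0.263, cockles = 24/43 = 0.558, large mussels = 24/25 = 0.96.
Ranked: dogwhelks > large mussels > cockles > winkles > limpets.

dogwhelks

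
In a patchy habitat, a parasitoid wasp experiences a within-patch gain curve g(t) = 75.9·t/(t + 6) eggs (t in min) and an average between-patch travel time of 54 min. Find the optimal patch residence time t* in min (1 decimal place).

Maximise g(t)/(T+t): set derivative to zero → g'(t)(T+t) = g(t).
g'(t) = 75.9·6/(t + 6)². Setting 75.9·6/(t+6)² = 75.9t/[(t+6)(54+t)] gives 6(54+t) = t(t+6), so t² = 6×54 = 324.
t* = √324 = 18 min.

18.0 min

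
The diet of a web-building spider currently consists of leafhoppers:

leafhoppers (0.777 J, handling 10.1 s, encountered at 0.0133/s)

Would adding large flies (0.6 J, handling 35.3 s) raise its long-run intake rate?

Yes

On leafhoppers alone, R = ΣλE/(1+Σλh) = 0.01033/1.134 = 0.00911 J/s.
Profitability of large flies: 0.6/35.3 = 0.017 J/s.
Since 0.017 > R, including large flies increases the long-run rate.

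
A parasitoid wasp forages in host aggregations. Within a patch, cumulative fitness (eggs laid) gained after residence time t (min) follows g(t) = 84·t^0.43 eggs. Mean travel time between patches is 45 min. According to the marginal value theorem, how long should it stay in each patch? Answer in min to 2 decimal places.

By the marginal value theorem, leave when the instantaneous gain rate g'(t) equals the habitat-wide average g(t)/(T + t).
g'(t) = 0.43·84·t^-0.57. Setting 0.43·84·t^-0.57 = 84·t^0.43/(45+t) gives 0.43(45+t) = t, so 0.57·t = 0.43×45.
t* = 0.43×45/0.57 = 33.95 min.

33.95 min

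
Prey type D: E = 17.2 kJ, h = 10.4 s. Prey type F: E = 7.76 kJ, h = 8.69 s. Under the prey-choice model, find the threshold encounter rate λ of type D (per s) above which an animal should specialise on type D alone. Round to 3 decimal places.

0.113 per s

At the threshold, the rate on type D alone equals the profitability of type F: λ·17.2/(1 + λ·10.4) = 7.76/8.69 = 0.893.
Rearranging, λ(17.2 − 0.893×10.4) = 0.893, so λ = 0.893/7.913 = 0.1128 per s.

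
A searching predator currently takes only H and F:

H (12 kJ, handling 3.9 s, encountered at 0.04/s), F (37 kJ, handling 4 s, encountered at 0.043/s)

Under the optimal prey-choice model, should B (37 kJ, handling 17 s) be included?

Current rate: (0.04×12 + 0.043×37)/(1 + 0.04×3.9 + 0.043×4) = 1.559 kJ/s.
B: E/h = 37/17 = 2.176 kJ/s.
Since 2.176 > R, including B increases the long-run rate.

Yes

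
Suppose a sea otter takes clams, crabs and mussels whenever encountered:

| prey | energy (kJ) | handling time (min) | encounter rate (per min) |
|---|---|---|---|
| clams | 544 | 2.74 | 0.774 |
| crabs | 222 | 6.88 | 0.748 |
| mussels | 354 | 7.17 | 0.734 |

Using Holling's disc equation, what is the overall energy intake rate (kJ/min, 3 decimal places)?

Energy encountered per unit search time: 0.774×544 + 0.748×222 + 0.734×354 = 846.9 kJ/min.
Handling time per unit search time: 0.774×2.74 + 0.748×6.88 + 0.734×7.17 = 12.53.
Rate = 846.9/(1 + 12.53) = 62.6 kJ/min.

62.599 kJ/min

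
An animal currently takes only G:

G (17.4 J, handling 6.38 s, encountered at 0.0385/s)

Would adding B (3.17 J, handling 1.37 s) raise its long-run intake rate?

Yes

Current rate: (0.0385×17.4)/(1 + 0.0385×6.38) = 0.5378 J/s.
B: E/h = 3.17/1.37 = 2.314 J/s.
Since 2.314 > R, including B increases the long-run rate.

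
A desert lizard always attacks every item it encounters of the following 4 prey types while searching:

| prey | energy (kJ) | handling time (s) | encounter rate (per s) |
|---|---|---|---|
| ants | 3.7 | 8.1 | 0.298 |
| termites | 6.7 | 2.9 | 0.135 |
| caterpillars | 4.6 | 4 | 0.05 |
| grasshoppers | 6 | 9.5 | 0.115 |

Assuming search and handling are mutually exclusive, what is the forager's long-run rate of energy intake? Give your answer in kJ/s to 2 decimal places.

0.57 kJ/s

R = Σλ_iE_i / (1 + Σλ_ih_i)
Numerator: 0.298×3.7 + 0.135×6.7 + 0.05×4.6 + 0.115×6 = 2.927
Denominator: 1 + 0.298×8.1 + 0.135×2.9 + 0.05×4 + 0.115×9.5 = 5.098
R = 2.927/5.098 = 0.5742 kJ/s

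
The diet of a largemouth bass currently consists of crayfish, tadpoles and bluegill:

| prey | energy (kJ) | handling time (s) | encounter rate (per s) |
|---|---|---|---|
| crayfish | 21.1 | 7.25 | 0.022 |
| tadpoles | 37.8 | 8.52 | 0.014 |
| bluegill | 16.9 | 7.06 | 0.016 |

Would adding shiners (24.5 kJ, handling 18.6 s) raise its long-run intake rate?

Yes

On crayfish, tadpoles and bluegill alone, R = ΣλE/(1+Σλh) = 1.264/1.392 = 0.9081 kJ/s.
Profitability of shiners: 24.5/18.6 = 1.317 kJ/s.
Since 1.317 > R, including shiners increases the long-run rate.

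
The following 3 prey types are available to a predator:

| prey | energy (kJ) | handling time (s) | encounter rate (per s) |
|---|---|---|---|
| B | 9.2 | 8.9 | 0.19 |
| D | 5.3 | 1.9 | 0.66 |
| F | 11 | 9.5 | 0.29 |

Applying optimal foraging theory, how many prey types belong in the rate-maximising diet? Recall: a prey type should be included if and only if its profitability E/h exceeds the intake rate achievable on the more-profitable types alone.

1

E/h in descending order: D 2.79, F 1.16, B 1.03 kJ/s. The optimal diet is the largest prefix of this list for which every included type satisfies E_i/h_i > R on the types above it.
Rate on top 1: 1.552. F: 1.16 < 1.552 → exclude; stop.
Optimal diet: D — 1 of 3 types.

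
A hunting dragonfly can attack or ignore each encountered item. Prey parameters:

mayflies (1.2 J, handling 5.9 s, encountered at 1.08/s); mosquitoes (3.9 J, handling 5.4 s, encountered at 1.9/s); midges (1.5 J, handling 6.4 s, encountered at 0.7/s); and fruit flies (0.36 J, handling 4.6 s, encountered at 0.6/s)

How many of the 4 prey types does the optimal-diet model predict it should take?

E/h in descending order: mosquitoes 0.722, midges 0.234, mayflies 0.203, fruit flies 0.0783 J/s. The optimal diet is the largest prefix of this list for which every included type satisfies E_i/h_i > R on the types above it.
Rate on top 1: 0.6581. midges: 0.234 < 0.6581 → exclude; stop.
Optimal diet: mosquitoes — 1 of 4 types.

1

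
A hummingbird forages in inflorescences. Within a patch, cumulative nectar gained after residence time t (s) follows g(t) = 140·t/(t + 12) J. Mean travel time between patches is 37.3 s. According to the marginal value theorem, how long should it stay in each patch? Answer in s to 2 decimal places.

By the marginal value theorem, leave when the instantaneous gain rate g'(t) equals the habitat-wide average g(t)/(T + t).
g'(t) = 140·12/(t + 12)². Setting 140·12/(t+12)² = 140t/[(t+12)(37.3+t)] gives 12(37.3+t) = t(t+12), so t² = 12×37.3 = 447.6.
t* = √447.6 = 21.16 s.

21.16 s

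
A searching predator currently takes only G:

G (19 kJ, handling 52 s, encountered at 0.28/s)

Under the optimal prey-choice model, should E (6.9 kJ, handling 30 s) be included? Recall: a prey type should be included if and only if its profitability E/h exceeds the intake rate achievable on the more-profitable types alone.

No

Current rate: (0.28×19)/(1 + 0.28×52) = 0.3419 kJ/s.
Profitability of E: 6.9/30 = 0.23 kJ/s.
0.23 < 0.3419, so adding E would lower the average — exclude it.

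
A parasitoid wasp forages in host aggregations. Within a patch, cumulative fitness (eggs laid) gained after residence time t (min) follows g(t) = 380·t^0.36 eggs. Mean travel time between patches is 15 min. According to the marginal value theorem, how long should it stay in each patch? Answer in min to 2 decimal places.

Optimal t* satisfies g'(t*) = g(t*)/(T + t*).
g'(t) = 0.36·380·t^-0.64. Setting 0.36·380·t^-0.64 = 380·t^0.36/(15+t) gives 0.36(15+t) = t, so 0.64·t = 0.36×15.
t* = 0.36×15/0.64 = 8.437 min.

8.44 min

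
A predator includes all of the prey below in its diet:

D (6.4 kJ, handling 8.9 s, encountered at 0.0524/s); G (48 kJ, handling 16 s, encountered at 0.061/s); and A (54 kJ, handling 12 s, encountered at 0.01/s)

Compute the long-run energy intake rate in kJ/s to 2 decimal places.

Energy encountered per unit search time: 0.0524×6.4 + 0.061×48 + 0.01×54 = 3.803 kJ/s.
Handling time per unit search time: 0.0524×8.9 + 0.061×16 + 0.01×12 = 1.562.
Rate = 3.803/(1 + 1.562) = 1.484 kJ/s.

1.48 kJ/s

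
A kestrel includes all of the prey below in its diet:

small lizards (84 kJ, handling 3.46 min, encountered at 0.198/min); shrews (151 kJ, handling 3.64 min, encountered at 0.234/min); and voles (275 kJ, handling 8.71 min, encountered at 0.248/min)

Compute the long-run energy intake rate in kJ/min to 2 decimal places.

R = (0.198×84 + 0.234×151 + 0.248×275) / (1 + 0.198×3.46 + 0.234×3.64 + 0.248×8.71) = 120.2/4.697 = 25.58 kJ/min.

25.58 kJ/min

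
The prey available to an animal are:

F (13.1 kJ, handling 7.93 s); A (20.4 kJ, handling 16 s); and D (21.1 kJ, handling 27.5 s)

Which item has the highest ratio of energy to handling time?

F

In descending order of E/h:
F: 13.1/7.93 = 1.65 kJ/s
A: 20.4/16 = 1.27 kJ/s
D: 21.1/27.5 = 0.767 kJ/s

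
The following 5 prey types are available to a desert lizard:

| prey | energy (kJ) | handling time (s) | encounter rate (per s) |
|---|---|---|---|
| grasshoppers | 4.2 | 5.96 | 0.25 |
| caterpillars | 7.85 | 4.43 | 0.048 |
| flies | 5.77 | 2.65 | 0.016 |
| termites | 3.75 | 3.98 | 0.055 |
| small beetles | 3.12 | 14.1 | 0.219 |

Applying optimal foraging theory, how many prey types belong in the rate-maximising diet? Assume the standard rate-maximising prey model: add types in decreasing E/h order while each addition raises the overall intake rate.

4

E/h in descending order: flies 2.18, caterpillars 1.77, termites 0.942, grasshoppers 0.705, small beetles 0.221 kJ/s. The optimal diet is the largest prefix of this list for which every included type satisfies E_i/h_i > R on the types above it.
Rate on top 1: 0.08856. caterpillars: 1.77 > 0.08856 → include.
Rate on top 2: 0.3738. termites: 0.942 > 0.3738 → include.
Rate on top 3: 0.4582. grasshoppers: 0.705 > 0.4582 → include.
Rate on top 4: 0.5821. small beetles: 0.221 < 0.5821 → exclude; stop.
Optimal diet: flies, caterpillars, termites, grasshoppers — 4 of 5 types.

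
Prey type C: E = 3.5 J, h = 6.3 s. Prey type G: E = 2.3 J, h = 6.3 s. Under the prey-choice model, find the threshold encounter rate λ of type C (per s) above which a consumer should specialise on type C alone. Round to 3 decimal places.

Drop type G once their profitability E₂/h₂ falls below the rate achievable on type C alone: E₂/h₂ = λE₁/(1 + λh₁).
Solve for λ: λE₁h₂ = E₂(1 + λh₁) → λ(E₁h₂ − E₂h₁) = E₂ → λ = E₂/(E₁h₂ − E₂h₁).
λ = 2.3/(3.5×6.3 − 2.3×6.3) = 2.3/7.56 = 0.3042 per s.

0.304 per s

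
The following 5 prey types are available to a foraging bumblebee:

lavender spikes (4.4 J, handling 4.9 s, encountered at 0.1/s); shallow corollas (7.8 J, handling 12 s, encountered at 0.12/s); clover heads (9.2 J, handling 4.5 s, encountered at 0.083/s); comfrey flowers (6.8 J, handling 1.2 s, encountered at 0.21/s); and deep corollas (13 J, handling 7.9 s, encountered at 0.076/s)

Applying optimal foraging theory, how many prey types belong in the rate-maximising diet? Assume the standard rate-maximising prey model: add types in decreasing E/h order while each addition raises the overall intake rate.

3

E/h in descending order: comfrey flowers 5.67, clover heads 2.04, deep corollas 1.65, lavender spikes 0.898, shallow corollas 0.65 J/s. The optimal diet is the largest prefix of this list for which every included type satisfies E_i/h_i > R on the types above it.
Rate on top 1: 1.141. clover heads: 2.04 > 1.141 → include.
Rate on top 2: 1.348. deep corollas: 1.65 > 1.348 → include.
Rate on top 3: 1.428. lavender spikes: 0.898 < 1.428 → exclude; stop.
Optimal diet: comfrey flowers, clover heads, deep corollas — 3 of 5 types.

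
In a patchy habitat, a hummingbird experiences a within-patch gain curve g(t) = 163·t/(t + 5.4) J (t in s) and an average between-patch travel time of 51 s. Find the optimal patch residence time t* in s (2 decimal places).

16.60 s

Maximise g(t)/(T+t): set derivative to zero → g'(t)(T+t) = g(t).
g'(t) = 163·5.4/(t + 5.4)². Setting 163·5.4/(t+5.4)² = 163t/[(t+5.4)(51+t)] gives 5.4(51+t) = t(t+5.4), so t² = 5.4×51 = 275.4.
t* = √275.4 = 16.6 s.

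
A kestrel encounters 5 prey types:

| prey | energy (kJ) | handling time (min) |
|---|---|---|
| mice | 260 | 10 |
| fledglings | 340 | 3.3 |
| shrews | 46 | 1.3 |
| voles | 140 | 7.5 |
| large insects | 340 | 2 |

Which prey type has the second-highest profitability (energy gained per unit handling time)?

fledglings

In descending order of E/h:
large insects: 340/2 = 170 kJ/min
fledglings: 340/3.3 = 103 kJ/min
shrews: 46/1.3 = 35.4 kJ/min
mice: 260/10 = 26 kJ/min
voles: 140/7.5 = 18.7 kJ/min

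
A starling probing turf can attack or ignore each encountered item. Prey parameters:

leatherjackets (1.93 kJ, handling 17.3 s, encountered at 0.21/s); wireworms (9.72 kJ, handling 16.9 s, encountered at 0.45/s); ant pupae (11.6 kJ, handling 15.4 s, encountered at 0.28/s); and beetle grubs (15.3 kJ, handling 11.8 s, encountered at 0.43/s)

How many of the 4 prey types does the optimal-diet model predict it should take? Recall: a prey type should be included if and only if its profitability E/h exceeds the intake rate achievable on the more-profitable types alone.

1

E/h in descending order: beetle grubs 1.3, ant pupae 0.753, wireworms 0.575, leatherjackets 0.112 kJ/s. The optimal diet is the largest prefix of this list for which every included type satisfies E_i/h_i > R on the types above it.
Rate on top 1: 1.083. ant pupae: 0.753 < 1.083 → exclude; stop.
Optimal diet: beetle grubs — 1 of 4 types.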